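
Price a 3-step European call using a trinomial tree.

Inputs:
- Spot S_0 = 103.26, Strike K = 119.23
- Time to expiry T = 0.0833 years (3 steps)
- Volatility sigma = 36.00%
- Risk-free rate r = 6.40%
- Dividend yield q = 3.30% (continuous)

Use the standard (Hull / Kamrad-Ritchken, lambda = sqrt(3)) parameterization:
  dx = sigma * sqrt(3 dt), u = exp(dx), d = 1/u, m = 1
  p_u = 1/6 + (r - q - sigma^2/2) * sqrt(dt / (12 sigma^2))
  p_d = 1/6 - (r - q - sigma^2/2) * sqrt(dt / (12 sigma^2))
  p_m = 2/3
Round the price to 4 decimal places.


dt = T/N = 0.027767; dx = sigma*sqrt(3*dt) = 0.103902
u = exp(dx) = 1.109492; d = 1/u = 0.901313
p_u = 0.162150, p_m = 0.666667, p_d = 0.171183
Discount per step: exp(-r*dt) = 0.998225
Stock lattice S(k, j) with j the centered position index:
  k=0: S(0,+0) = 103.2600
  k=1: S(1,-1) = 93.0696; S(1,+0) = 103.2600; S(1,+1) = 114.5661
  k=2: S(2,-2) = 83.8849; S(2,-1) = 93.0696; S(2,+0) = 103.2600; S(2,+1) = 114.5661; S(2,+2) = 127.1102
  k=3: S(3,-3) = 75.6066; S(3,-2) = 83.8849; S(3,-1) = 93.0696; S(3,+0) = 103.2600; S(3,+1) = 114.5661; S(3,+2) = 127.1102; S(3,+3) = 141.0278
Terminal payoffs V(N, j) = max(S_T - K, 0):
  V(3,-3) = 0.000000; V(3,-2) = 0.000000; V(3,-1) = 0.000000; V(3,+0) = 0.000000; V(3,+1) = 0.000000; V(3,+2) = 7.880222; V(3,+3) = 21.797776
Backward induction: V(k, j) = exp(-r*dt) * [p_u * V(k+1, j+1) + p_m * V(k+1, j) + p_d * V(k+1, j-1)]
  V(2,-2) = exp(-r*dt) * [p_u*0.000000 + p_m*0.000000 + p_d*0.000000] = 0.000000
  V(2,-1) = exp(-r*dt) * [p_u*0.000000 + p_m*0.000000 + p_d*0.000000] = 0.000000
  V(2,+0) = exp(-r*dt) * [p_u*0.000000 + p_m*0.000000 + p_d*0.000000] = 0.000000
  V(2,+1) = exp(-r*dt) * [p_u*7.880222 + p_m*0.000000 + p_d*0.000000] = 1.275512
  V(2,+2) = exp(-r*dt) * [p_u*21.797776 + p_m*7.880222 + p_d*0.000000] = 8.772395
  V(1,-1) = exp(-r*dt) * [p_u*0.000000 + p_m*0.000000 + p_d*0.000000] = 0.000000
  V(1,+0) = exp(-r*dt) * [p_u*1.275512 + p_m*0.000000 + p_d*0.000000] = 0.206457
  V(1,+1) = exp(-r*dt) * [p_u*8.772395 + p_m*1.275512 + p_d*0.000000] = 2.268753
  V(0,+0) = exp(-r*dt) * [p_u*2.268753 + p_m*0.206457 + p_d*0.000000] = 0.504620

Answer: Price = V(0,0) = 0.5046


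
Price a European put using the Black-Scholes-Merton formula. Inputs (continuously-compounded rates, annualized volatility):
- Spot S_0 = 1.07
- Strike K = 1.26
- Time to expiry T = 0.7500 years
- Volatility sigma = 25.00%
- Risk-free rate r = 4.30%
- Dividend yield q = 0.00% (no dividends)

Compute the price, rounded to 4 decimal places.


d1 = (ln(S/K) + (r - q + 0.5*sigma^2) * T) / (sigma * sqrt(T)) = -0.49774786
d2 = d1 - sigma * sqrt(T) = -0.71425421
exp(-rT) = 0.96826449; exp(-qT) = 1.00000000
P = K * exp(-rT) * N(-d2) - S_0 * exp(-qT) * N(-d1)
N(-d1) = 0.69066911; N(-d2) = 0.76246500
P = 1.2600 * 0.96826449 * 0.76246500 - 1.0700 * 1.00000000 * 0.69066911 = 0.1912

Answer: Price = 0.1912


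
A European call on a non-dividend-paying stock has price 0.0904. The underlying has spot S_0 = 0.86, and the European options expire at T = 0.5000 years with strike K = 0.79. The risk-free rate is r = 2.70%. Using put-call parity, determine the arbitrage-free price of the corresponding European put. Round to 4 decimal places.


Put-call parity: C - P = S_0 * exp(-qT) - K * exp(-rT).
S_0 * exp(-qT) = 0.8600 * 1.00000000 = 0.86000000
K * exp(-rT) = 0.7900 * 0.98659072 = 0.77940667
P = C - S*exp(-qT) + K*exp(-rT)
P = 0.0904 - 0.86000000 + 0.77940667 = 0.0098

Answer: Put price = 0.0098


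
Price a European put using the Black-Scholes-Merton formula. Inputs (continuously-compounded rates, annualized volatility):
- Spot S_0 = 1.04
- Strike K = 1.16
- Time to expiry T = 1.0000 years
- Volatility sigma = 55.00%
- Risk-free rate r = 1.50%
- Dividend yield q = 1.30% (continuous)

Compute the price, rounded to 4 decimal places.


Answer: Price = 0.2974

Derivation:
d1 = (ln(S/K) + (r - q + 0.5*sigma^2) * T) / (sigma * sqrt(T)) = 0.08009220
d2 = d1 - sigma * sqrt(T) = -0.46990780
exp(-rT) = 0.98511194; exp(-qT) = 0.98708414
P = K * exp(-rT) * N(-d2) - S_0 * exp(-qT) * N(-d1)
N(-d1) = 0.46808196; N(-d2) = 0.68078956
P = 1.1600 * 0.98511194 * 0.68078956 - 1.0400 * 0.98708414 * 0.46808196 = 0.2974


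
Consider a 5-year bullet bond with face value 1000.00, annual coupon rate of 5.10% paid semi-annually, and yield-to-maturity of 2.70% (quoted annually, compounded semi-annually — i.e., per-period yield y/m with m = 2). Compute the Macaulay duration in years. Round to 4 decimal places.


Answer: Macaulay duration = 4.5084 years

Derivation:
Coupon per period c = face * coupon_rate / m = 25.500000
Periods per year m = 2; per-period yield y/m = 0.013500
Number of cashflows N = 10
Cashflows (t years, CF_t, discount factor 1/(1+y/m)^(m*t), PV):
  t = 0.5000: CF_t = 25.500000, DF = 0.986680, PV = 25.160335
  t = 1.0000: CF_t = 25.500000, DF = 0.973537, PV = 24.825195
  t = 1.5000: CF_t = 25.500000, DF = 0.960569, PV = 24.494519
  t = 2.0000: CF_t = 25.500000, DF = 0.947774, PV = 24.168248
  t = 2.5000: CF_t = 25.500000, DF = 0.935150, PV = 23.846323
  t = 3.0000: CF_t = 25.500000, DF = 0.922694, PV = 23.528685
  t = 3.5000: CF_t = 25.500000, DF = 0.910403, PV = 23.215279
  t = 4.0000: CF_t = 25.500000, DF = 0.898276, PV = 22.906047
  t = 4.5000: CF_t = 25.500000, DF = 0.886311, PV = 22.600935
  t = 5.0000: CF_t = 1025.500000, DF = 0.874505, PV = 896.805234
Price P = sum_t PV_t = 1111.550802
Macaulay numerator sum_t t * PV_t:
  t * PV_t at t = 0.5000: 12.580168
  t * PV_t at t = 1.0000: 24.825195
  t * PV_t at t = 1.5000: 36.741779
  t * PV_t at t = 2.0000: 48.336496
  t * PV_t at t = 2.5000: 59.615807
  t * PV_t at t = 3.0000: 70.586056
  t * PV_t at t = 3.5000: 81.253477
  t * PV_t at t = 4.0000: 91.624190
  t * PV_t at t = 4.5000: 101.704207
  t * PV_t at t = 5.0000: 4484.026172
Macaulay duration D = (sum_t t * PV_t) / P = 5011.293546 / 1111.550802 = 4.508380


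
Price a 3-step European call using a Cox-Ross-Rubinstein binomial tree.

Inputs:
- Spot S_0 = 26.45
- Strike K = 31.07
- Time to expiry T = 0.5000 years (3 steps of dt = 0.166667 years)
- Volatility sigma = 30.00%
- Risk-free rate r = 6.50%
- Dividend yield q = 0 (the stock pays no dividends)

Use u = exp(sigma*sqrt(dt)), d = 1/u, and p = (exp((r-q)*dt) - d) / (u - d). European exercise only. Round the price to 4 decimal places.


dt = T/N = 0.166667
u = exp(sigma*sqrt(dt)) = 1.130290; d = 1/u = 0.884728
p = (exp((r-q)*dt) - d) / (u - d) = 0.513776
Discount per step: exp(-r*dt) = 0.989225
Stock lattice S(k, i) with i counting down-moves:
  k=0: S(0,0) = 26.4500
  k=1: S(1,0) = 29.8962; S(1,1) = 23.4011
  k=2: S(2,0) = 33.7914; S(2,1) = 26.4500; S(2,2) = 20.7036
  k=3: S(3,0) = 38.1940; S(3,1) = 29.8962; S(3,2) = 23.4011; S(3,3) = 18.3171
Terminal payoffs V(N, i) = max(S_T - K, 0):
  V(3,0) = 7.124045; V(3,1) = 0.000000; V(3,2) = 0.000000; V(3,3) = 0.000000
Backward induction: V(k, i) = exp(-r*dt) * [p * V(k+1, i) + (1-p) * V(k+1, i+1)].
  V(2,0) = exp(-r*dt) * [p*7.124045 + (1-p)*0.000000] = 3.620725
  V(2,1) = exp(-r*dt) * [p*0.000000 + (1-p)*0.000000] = 0.000000
  V(2,2) = exp(-r*dt) * [p*0.000000 + (1-p)*0.000000] = 0.000000
  V(1,0) = exp(-r*dt) * [p*3.620725 + (1-p)*0.000000] = 1.840198
  V(1,1) = exp(-r*dt) * [p*0.000000 + (1-p)*0.000000] = 0.000000
  V(0,0) = exp(-r*dt) * [p*1.840198 + (1-p)*0.000000] = 0.935262

Answer: Price = V(0,0) = 0.9353


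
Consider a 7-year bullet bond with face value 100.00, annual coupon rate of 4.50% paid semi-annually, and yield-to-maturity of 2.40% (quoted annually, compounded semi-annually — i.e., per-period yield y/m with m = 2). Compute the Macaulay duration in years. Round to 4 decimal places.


Coupon per period c = face * coupon_rate / m = 2.250000
Periods per year m = 2; per-period yield y/m = 0.012000
Number of cashflows N = 14
Cashflows (t years, CF_t, discount factor 1/(1+y/m)^(m*t), PV):
  t = 0.5000: CF_t = 2.250000, DF = 0.988142, PV = 2.223320
  t = 1.0000: CF_t = 2.250000, DF = 0.976425, PV = 2.196957
  t = 1.5000: CF_t = 2.250000, DF = 0.964847, PV = 2.170906
  t = 2.0000: CF_t = 2.250000, DF = 0.953406, PV = 2.145164
  t = 2.5000: CF_t = 2.250000, DF = 0.942101, PV = 2.119727
  t = 3.0000: CF_t = 2.250000, DF = 0.930930, PV = 2.094592
  t = 3.5000: CF_t = 2.250000, DF = 0.919891, PV = 2.069755
  t = 4.0000: CF_t = 2.250000, DF = 0.908983, PV = 2.045212
  t = 4.5000: CF_t = 2.250000, DF = 0.898205, PV = 2.020961
  t = 5.0000: CF_t = 2.250000, DF = 0.887554, PV = 1.996997
  t = 5.5000: CF_t = 2.250000, DF = 0.877030, PV = 1.973317
  t = 6.0000: CF_t = 2.250000, DF = 0.866630, PV = 1.949918
  t = 6.5000: CF_t = 2.250000, DF = 0.856354, PV = 1.926797
  t = 7.0000: CF_t = 102.250000, DF = 0.846200, PV = 86.523911
Price P = sum_t PV_t = 113.457533
Macaulay numerator sum_t t * PV_t:
  t * PV_t at t = 0.5000: 1.111660
  t * PV_t at t = 1.0000: 2.196957
  t * PV_t at t = 1.5000: 3.256359
  t * PV_t at t = 2.0000: 4.290328
  t * PV_t at t = 2.5000: 5.299318
  t * PV_t at t = 3.0000: 6.283776
  t * PV_t at t = 3.5000: 7.244142
  t * PV_t at t = 4.0000: 8.180850
  t * PV_t at t = 4.5000: 9.094324
  t * PV_t at t = 5.0000: 9.984985
  t * PV_t at t = 5.5000: 10.853244
  t * PV_t at t = 6.0000: 11.699509
  t * PV_t at t = 6.5000: 12.524177
  t * PV_t at t = 7.0000: 605.667377
Macaulay duration D = (sum_t t * PV_t) / P = 697.687004 / 113.457533 = 6.149323

Answer: Macaulay duration = 6.1493 years


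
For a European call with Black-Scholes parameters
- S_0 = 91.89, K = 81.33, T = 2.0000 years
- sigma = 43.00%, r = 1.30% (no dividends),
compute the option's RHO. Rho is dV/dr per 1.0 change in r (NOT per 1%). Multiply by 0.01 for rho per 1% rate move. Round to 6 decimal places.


d1 = 0.5475592480; d2 = -0.0605525838
phi(d1) = 0.3434035138; exp(-qT) = 1.0000000000; exp(-rT) = 0.9743350896
N(d2) = 0.4758577684
Rho = K*T*exp(-rT)*N(d2) = 81.3300 * 2.0000 * 0.9743350896 * 0.4758577684 = 75.416483

Answer: Rho = 75.416483


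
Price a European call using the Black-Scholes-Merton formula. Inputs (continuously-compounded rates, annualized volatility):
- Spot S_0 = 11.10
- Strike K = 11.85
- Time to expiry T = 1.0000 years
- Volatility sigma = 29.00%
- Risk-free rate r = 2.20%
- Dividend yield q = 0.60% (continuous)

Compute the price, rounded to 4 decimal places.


Answer: Price = 1.0437

Derivation:
d1 = (ln(S/K) + (r - q + 0.5*sigma^2) * T) / (sigma * sqrt(T)) = -0.02528538
d2 = d1 - sigma * sqrt(T) = -0.31528538
exp(-rT) = 0.97824024; exp(-qT) = 0.99401796
C = S_0 * exp(-qT) * N(d1) - K * exp(-rT) * N(d2)
N(d1) = 0.48991367; N(d2) = 0.37627249
C = 11.1000 * 0.99401796 * 0.48991367 - 11.8500 * 0.97824024 * 0.37627249 = 1.0437


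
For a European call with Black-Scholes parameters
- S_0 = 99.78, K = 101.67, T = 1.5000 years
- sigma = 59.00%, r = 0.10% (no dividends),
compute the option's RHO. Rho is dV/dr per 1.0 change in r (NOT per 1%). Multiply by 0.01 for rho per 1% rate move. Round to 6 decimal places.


d1 = 0.3374075084; d2 = -0.3851919657
phi(d1) = 0.3768679393; exp(-qT) = 1.0000000000; exp(-rT) = 0.9985011244
N(d2) = 0.3500475977
Rho = K*T*exp(-rT)*N(d2) = 101.6700 * 1.5000 * 0.9985011244 * 0.3500475977 = 53.303993

Answer: Rho = 53.303993


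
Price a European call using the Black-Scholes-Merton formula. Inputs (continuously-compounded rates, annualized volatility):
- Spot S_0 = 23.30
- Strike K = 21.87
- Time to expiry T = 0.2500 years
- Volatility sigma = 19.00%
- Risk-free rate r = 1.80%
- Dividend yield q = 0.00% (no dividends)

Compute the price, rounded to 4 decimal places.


Answer: Price = 1.8265

Derivation:
d1 = (ln(S/K) + (r - q + 0.5*sigma^2) * T) / (sigma * sqrt(T)) = 0.76157922
d2 = d1 - sigma * sqrt(T) = 0.66657922
exp(-rT) = 0.99551011; exp(-qT) = 1.00000000
C = S_0 * exp(-qT) * N(d1) - K * exp(-rT) * N(d2)
N(d1) = 0.77684441; N(d2) = 0.74747953
C = 23.3000 * 1.00000000 * 0.77684441 - 21.8700 * 0.99551011 * 0.74747953 = 1.8265


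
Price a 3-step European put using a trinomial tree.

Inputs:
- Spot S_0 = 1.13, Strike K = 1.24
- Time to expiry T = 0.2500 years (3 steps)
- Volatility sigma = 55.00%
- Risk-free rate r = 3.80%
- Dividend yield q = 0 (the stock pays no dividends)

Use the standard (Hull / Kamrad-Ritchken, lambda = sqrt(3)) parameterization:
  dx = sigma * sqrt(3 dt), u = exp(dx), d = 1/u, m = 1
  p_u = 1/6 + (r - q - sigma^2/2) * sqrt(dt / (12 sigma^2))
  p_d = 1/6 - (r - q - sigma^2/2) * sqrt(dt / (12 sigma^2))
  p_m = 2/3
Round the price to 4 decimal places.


dt = T/N = 0.083333; dx = sigma*sqrt(3*dt) = 0.275000
u = exp(dx) = 1.316531; d = 1/u = 0.759572
p_u = 0.149508, p_m = 0.666667, p_d = 0.183826
Discount per step: exp(-r*dt) = 0.996838
Stock lattice S(k, j) with j the centered position index:
  k=0: S(0,+0) = 1.1300
  k=1: S(1,-1) = 0.8583; S(1,+0) = 1.1300; S(1,+1) = 1.4877
  k=2: S(2,-2) = 0.6520; S(2,-1) = 0.8583; S(2,+0) = 1.1300; S(2,+1) = 1.4877; S(2,+2) = 1.9586
  k=3: S(3,-3) = 0.4952; S(3,-2) = 0.6520; S(3,-1) = 0.8583; S(3,+0) = 1.1300; S(3,+1) = 1.4877; S(3,+2) = 1.9586; S(3,+3) = 2.5785
Terminal payoffs V(N, j) = max(K - S_T, 0):
  V(3,-3) = 0.744794; V(3,-2) = 0.588047; V(3,-1) = 0.381684; V(3,+0) = 0.110000; V(3,+1) = 0.000000; V(3,+2) = 0.000000; V(3,+3) = 0.000000
Backward induction: V(k, j) = exp(-r*dt) * [p_u * V(k+1, j+1) + p_m * V(k+1, j) + p_d * V(k+1, j-1)]
  V(2,-2) = exp(-r*dt) * [p_u*0.381684 + p_m*0.588047 + p_d*0.744794] = 0.584155
  V(2,-1) = exp(-r*dt) * [p_u*0.110000 + p_m*0.381684 + p_d*0.588047] = 0.377801
  V(2,+0) = exp(-r*dt) * [p_u*0.000000 + p_m*0.110000 + p_d*0.381684] = 0.143043
  V(2,+1) = exp(-r*dt) * [p_u*0.000000 + p_m*0.000000 + p_d*0.110000] = 0.020157
  V(2,+2) = exp(-r*dt) * [p_u*0.000000 + p_m*0.000000 + p_d*0.000000] = 0.000000
  V(1,-1) = exp(-r*dt) * [p_u*0.143043 + p_m*0.377801 + p_d*0.584155] = 0.379433
  V(1,+0) = exp(-r*dt) * [p_u*0.020157 + p_m*0.143043 + p_d*0.377801] = 0.167295
  V(1,+1) = exp(-r*dt) * [p_u*0.000000 + p_m*0.020157 + p_d*0.143043] = 0.039607
  V(0,+0) = exp(-r*dt) * [p_u*0.039607 + p_m*0.167295 + p_d*0.379433] = 0.186609

Answer: Price = V(0,0) = 0.1866


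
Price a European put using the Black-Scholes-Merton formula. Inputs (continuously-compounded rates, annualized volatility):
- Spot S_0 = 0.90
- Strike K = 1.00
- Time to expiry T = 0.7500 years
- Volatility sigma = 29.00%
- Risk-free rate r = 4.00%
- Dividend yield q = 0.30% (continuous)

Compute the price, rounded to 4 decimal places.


Answer: Price = 0.1340

Derivation:
d1 = (ln(S/K) + (r - q + 0.5*sigma^2) * T) / (sigma * sqrt(T)) = -0.18345012
d2 = d1 - sigma * sqrt(T) = -0.43459749
exp(-rT) = 0.97044553; exp(-qT) = 0.99775253
P = K * exp(-rT) * N(-d2) - S_0 * exp(-qT) * N(-d1)
N(-d1) = 0.57277758; N(-d2) = 0.66807269
P = 1.0000 * 0.97044553 * 0.66807269 - 0.9000 * 0.99775253 * 0.57277758 = 0.1340


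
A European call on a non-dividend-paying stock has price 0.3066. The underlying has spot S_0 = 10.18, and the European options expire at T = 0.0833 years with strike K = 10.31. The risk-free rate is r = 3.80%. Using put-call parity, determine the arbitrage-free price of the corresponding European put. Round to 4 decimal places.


Put-call parity: C - P = S_0 * exp(-qT) - K * exp(-rT).
S_0 * exp(-qT) = 10.1800 * 1.00000000 = 10.18000000
K * exp(-rT) = 10.3100 * 0.99683960 = 10.27741632
P = C - S*exp(-qT) + K*exp(-rT)
P = 0.3066 - 10.18000000 + 10.27741632 = 0.4040

Answer: Put price = 0.4040


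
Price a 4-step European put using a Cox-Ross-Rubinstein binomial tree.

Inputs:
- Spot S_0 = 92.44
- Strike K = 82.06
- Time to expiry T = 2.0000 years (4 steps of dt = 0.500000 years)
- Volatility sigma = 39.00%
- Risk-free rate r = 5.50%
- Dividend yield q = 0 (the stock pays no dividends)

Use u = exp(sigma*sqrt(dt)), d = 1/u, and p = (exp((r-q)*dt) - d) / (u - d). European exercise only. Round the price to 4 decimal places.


Answer: Price = V(0,0) = 10.2606

Derivation:
dt = T/N = 0.500000
u = exp(sigma*sqrt(dt)) = 1.317547; d = 1/u = 0.758986
p = (exp((r-q)*dt) - d) / (u - d) = 0.481408
Discount per step: exp(-r*dt) = 0.972875
Stock lattice S(k, i) with i counting down-moves:
  k=0: S(0,0) = 92.4400
  k=1: S(1,0) = 121.7940; S(1,1) = 70.1607
  k=2: S(2,0) = 160.4694; S(2,1) = 92.4400; S(2,2) = 53.2510
  k=3: S(3,0) = 211.4259; S(3,1) = 121.7940; S(3,2) = 70.1607; S(3,3) = 40.4168
  k=4: S(4,0) = 278.5636; S(4,1) = 160.4694; S(4,2) = 92.4400; S(4,3) = 53.2510; S(4,4) = 30.6758
Terminal payoffs V(N, i) = max(K - S_T, 0):
  V(4,0) = 0.000000; V(4,1) = 0.000000; V(4,2) = 0.000000; V(4,3) = 28.809005; V(4,4) = 51.384226
Backward induction: V(k, i) = exp(-r*dt) * [p * V(k+1, i) + (1-p) * V(k+1, i+1)].
  V(3,0) = exp(-r*dt) * [p*0.000000 + (1-p)*0.000000] = 0.000000
  V(3,1) = exp(-r*dt) * [p*0.000000 + (1-p)*0.000000] = 0.000000
  V(3,2) = exp(-r*dt) * [p*0.000000 + (1-p)*28.809005] = 14.534875
  V(3,3) = exp(-r*dt) * [p*28.809005 + (1-p)*51.384226] = 39.417324
  V(2,0) = exp(-r*dt) * [p*0.000000 + (1-p)*0.000000] = 0.000000
  V(2,1) = exp(-r*dt) * [p*0.000000 + (1-p)*14.534875] = 7.333214
  V(2,2) = exp(-r*dt) * [p*14.534875 + (1-p)*39.417324] = 26.694440
  V(1,0) = exp(-r*dt) * [p*0.000000 + (1-p)*7.333214] = 3.699793
  V(1,1) = exp(-r*dt) * [p*7.333214 + (1-p)*26.694440] = 16.902528
  V(0,0) = exp(-r*dt) * [p*3.699793 + (1-p)*16.902528] = 10.260550


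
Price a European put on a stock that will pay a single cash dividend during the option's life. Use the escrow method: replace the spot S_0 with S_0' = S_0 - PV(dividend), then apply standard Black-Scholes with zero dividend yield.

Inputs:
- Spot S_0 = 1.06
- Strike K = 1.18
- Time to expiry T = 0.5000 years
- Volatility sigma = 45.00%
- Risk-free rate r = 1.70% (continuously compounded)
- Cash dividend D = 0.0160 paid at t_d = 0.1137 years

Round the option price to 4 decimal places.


Answer: Price = 0.2117

Derivation:
PV(D) = D * exp(-r * t_d) = 0.0160 * 0.99806897 = 0.01596910
S_0' = S_0 - PV(D) = 1.0600 - 0.01596910 = 1.04403090
d1 = (ln(S_0'/K) + (r + sigma^2/2)*T) / (sigma*sqrt(T)) = -0.19893382
d2 = d1 - sigma*sqrt(T) = -0.51713188
exp(-rT) = 0.99153602
N(-d1) = 0.57884274; N(-d2) = 0.69746795
P = K * exp(-rT) * N(-d2) - S_0' * N(-d1) = 1.1800 * 0.99153602 * 0.69746795 - 1.04403090 * 0.57884274 = 0.2117


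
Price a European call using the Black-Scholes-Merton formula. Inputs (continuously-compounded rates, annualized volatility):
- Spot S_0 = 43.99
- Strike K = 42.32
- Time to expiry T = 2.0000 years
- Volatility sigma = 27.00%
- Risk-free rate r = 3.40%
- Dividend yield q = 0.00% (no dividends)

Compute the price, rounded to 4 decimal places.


d1 = (ln(S/K) + (r - q + 0.5*sigma^2) * T) / (sigma * sqrt(T)) = 0.47036363
d2 = d1 - sigma * sqrt(T) = 0.08852597
exp(-rT) = 0.93426047; exp(-qT) = 1.00000000
C = S_0 * exp(-qT) * N(d1) - K * exp(-rT) * N(d2)
N(d1) = 0.68095238; N(d2) = 0.53527068
C = 43.9900 * 1.00000000 * 0.68095238 - 42.3200 * 0.93426047 * 0.53527068 = 8.7916

Answer: Price = 8.7916


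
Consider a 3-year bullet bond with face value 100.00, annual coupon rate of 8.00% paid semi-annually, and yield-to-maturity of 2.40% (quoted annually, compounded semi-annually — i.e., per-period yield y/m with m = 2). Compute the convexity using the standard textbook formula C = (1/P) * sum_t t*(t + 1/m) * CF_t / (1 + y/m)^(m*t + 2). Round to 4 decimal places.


Coupon per period c = face * coupon_rate / m = 4.000000
Periods per year m = 2; per-period yield y/m = 0.012000
Number of cashflows N = 6
Cashflows (t years, CF_t, discount factor 1/(1+y/m)^(m*t), PV):
  t = 0.5000: CF_t = 4.000000, DF = 0.988142, PV = 3.952569
  t = 1.0000: CF_t = 4.000000, DF = 0.976425, PV = 3.905701
  t = 1.5000: CF_t = 4.000000, DF = 0.964847, PV = 3.859388
  t = 2.0000: CF_t = 4.000000, DF = 0.953406, PV = 3.813625
  t = 2.5000: CF_t = 4.000000, DF = 0.942101, PV = 3.768404
  t = 3.0000: CF_t = 104.000000, DF = 0.930930, PV = 96.816697
Price P = sum_t PV_t = 116.116384
Convexity numerator sum_t t*(t + 1/m) * CF_t / (1+y/m)^(m*t + 2):
  t = 0.5000: term = 1.929694
  t = 1.0000: term = 5.720437
  t = 1.5000: term = 11.305211
  t = 2.0000: term = 18.618596
  t = 2.5000: term = 27.596733
  t = 3.0000: term = 992.609754
Convexity = (1/P) * sum = 1057.780424 / 116.116384 = 9.109657

Answer: Convexity = 9.1097


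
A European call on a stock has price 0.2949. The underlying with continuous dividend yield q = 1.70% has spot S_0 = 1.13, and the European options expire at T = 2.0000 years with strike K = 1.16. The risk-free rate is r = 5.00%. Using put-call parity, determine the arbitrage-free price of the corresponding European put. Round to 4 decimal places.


Put-call parity: C - P = S_0 * exp(-qT) - K * exp(-rT).
S_0 * exp(-qT) = 1.1300 * 0.96657150 = 1.09222580
K * exp(-rT) = 1.1600 * 0.90483742 = 1.04961140
P = C - S*exp(-qT) + K*exp(-rT)
P = 0.2949 - 1.09222580 + 1.04961140 = 0.2523

Answer: Put price = 0.2523


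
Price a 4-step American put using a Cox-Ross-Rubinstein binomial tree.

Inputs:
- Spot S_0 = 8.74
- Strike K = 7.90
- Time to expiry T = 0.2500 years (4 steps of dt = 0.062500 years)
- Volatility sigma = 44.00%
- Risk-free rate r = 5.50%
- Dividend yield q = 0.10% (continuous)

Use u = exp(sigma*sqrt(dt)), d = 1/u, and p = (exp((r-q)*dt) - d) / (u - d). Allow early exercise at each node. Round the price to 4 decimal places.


dt = T/N = 0.062500
u = exp(sigma*sqrt(dt)) = 1.116278; d = 1/u = 0.895834
p = (exp((r-q)*dt) - d) / (u - d) = 0.487864
Discount per step: exp(-r*dt) = 0.996568
Stock lattice S(k, i) with i counting down-moves:
  k=0: S(0,0) = 8.7400
  k=1: S(1,0) = 9.7563; S(1,1) = 7.8296
  k=2: S(2,0) = 10.8907; S(2,1) = 8.7400; S(2,2) = 7.0140
  k=3: S(3,0) = 12.1571; S(3,1) = 9.7563; S(3,2) = 7.8296; S(3,3) = 6.2834
  k=4: S(4,0) = 13.5707; S(4,1) = 10.8907; S(4,2) = 8.7400; S(4,3) = 7.0140; S(4,4) = 5.6289
Terminal payoffs V(N, i) = max(K - S_T, 0):
  V(4,0) = 0.000000; V(4,1) = 0.000000; V(4,2) = 0.000000; V(4,3) = 0.885986; V(4,4) = 2.271122
Backward induction: V(k, i) = exp(-r*dt) * [p * V(k+1, i) + (1-p) * V(k+1, i+1)]; then take max(V_cont, immediate exercise) for American.
  V(3,0) = exp(-r*dt) * [p*0.000000 + (1-p)*0.000000] = 0.000000; exercise = 0.000000; V(3,0) = max -> 0.000000
  V(3,1) = exp(-r*dt) * [p*0.000000 + (1-p)*0.000000] = 0.000000; exercise = 0.000000; V(3,1) = max -> 0.000000
  V(3,2) = exp(-r*dt) * [p*0.000000 + (1-p)*0.885986] = 0.452188; exercise = 0.070410; V(3,2) = max -> 0.452188
  V(3,3) = exp(-r*dt) * [p*0.885986 + (1-p)*2.271122] = 1.589890; exercise = 1.616607; V(3,3) = max -> 1.616607
  V(2,0) = exp(-r*dt) * [p*0.000000 + (1-p)*0.000000] = 0.000000; exercise = 0.000000; V(2,0) = max -> 0.000000
  V(2,1) = exp(-r*dt) * [p*0.000000 + (1-p)*0.452188] = 0.230787; exercise = 0.000000; V(2,1) = max -> 0.230787
  V(2,2) = exp(-r*dt) * [p*0.452188 + (1-p)*1.616607] = 1.044931; exercise = 0.885986; V(2,2) = max -> 1.044931
  V(1,0) = exp(-r*dt) * [p*0.000000 + (1-p)*0.230787] = 0.117789; exercise = 0.000000; V(1,0) = max -> 0.117789
  V(1,1) = exp(-r*dt) * [p*0.230787 + (1-p)*1.044931] = 0.645517; exercise = 0.070410; V(1,1) = max -> 0.645517
  V(0,0) = exp(-r*dt) * [p*0.117789 + (1-p)*0.645517] = 0.386726; exercise = 0.000000; V(0,0) = max -> 0.386726

Answer: Price = V(0,0) = 0.3867


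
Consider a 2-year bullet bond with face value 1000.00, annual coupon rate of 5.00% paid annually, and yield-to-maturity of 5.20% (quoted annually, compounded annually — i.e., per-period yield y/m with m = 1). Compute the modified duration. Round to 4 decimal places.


Answer: Modified duration = 1.8558

Derivation:
Coupon per period c = face * coupon_rate / m = 50.000000
Periods per year m = 1; per-period yield y/m = 0.052000
Number of cashflows N = 2
Cashflows (t years, CF_t, discount factor 1/(1+y/m)^(m*t), PV):
  t = 1.0000: CF_t = 50.000000, DF = 0.950570, PV = 47.528517
  t = 2.0000: CF_t = 1050.000000, DF = 0.903584, PV = 948.763174
Price P = sum_t PV_t = 996.291691
First compute Macaulay numerator sum_t t * PV_t:
  t * PV_t at t = 1.0000: 47.528517
  t * PV_t at t = 2.0000: 1897.526349
Macaulay duration D = 1945.054866 / 996.291691 = 1.952295
Modified duration = D / (1 + y/m) = 1.952295 / (1 + 0.052000) = 1.855793


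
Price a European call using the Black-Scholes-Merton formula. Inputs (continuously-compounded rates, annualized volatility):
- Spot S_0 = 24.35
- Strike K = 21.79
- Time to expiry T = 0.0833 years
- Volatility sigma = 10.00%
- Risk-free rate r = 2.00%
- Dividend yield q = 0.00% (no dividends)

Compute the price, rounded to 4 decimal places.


d1 = (ln(S/K) + (r - q + 0.5*sigma^2) * T) / (sigma * sqrt(T)) = 3.92087251
d2 = d1 - sigma * sqrt(T) = 3.89201077
exp(-rT) = 0.99833539; exp(-qT) = 1.00000000
C = S_0 * exp(-qT) * N(d1) - K * exp(-rT) * N(d2)
N(d1) = 0.99995589; N(d2) = 0.99995029
C = 24.3500 * 1.00000000 * 0.99995589 - 21.7900 * 0.99833539 * 0.99995029 = 2.5963

Answer: Price = 2.5963


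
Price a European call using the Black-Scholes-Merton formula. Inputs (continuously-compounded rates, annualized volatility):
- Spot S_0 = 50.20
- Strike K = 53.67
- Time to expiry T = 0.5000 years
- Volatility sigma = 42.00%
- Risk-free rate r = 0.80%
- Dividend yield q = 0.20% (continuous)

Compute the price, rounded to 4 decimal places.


Answer: Price = 4.6018

Derivation:
d1 = (ln(S/K) + (r - q + 0.5*sigma^2) * T) / (sigma * sqrt(T)) = -0.06646521
d2 = d1 - sigma * sqrt(T) = -0.36345006
exp(-rT) = 0.99600799; exp(-qT) = 0.99900050
C = S_0 * exp(-qT) * N(d1) - K * exp(-rT) * N(d2)
N(d1) = 0.47350373; N(d2) = 0.35813436
C = 50.2000 * 0.99900050 * 0.47350373 - 53.6700 * 0.99600799 * 0.35813436 = 4.6018


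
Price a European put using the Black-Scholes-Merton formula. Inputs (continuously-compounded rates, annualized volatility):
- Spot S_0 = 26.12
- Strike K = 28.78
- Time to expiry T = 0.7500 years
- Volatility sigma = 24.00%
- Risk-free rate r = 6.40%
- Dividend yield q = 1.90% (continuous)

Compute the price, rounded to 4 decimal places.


Answer: Price = 3.1419

Derivation:
d1 = (ln(S/K) + (r - q + 0.5*sigma^2) * T) / (sigma * sqrt(T)) = -0.20028953
d2 = d1 - sigma * sqrt(T) = -0.40813563
exp(-rT) = 0.95313379; exp(-qT) = 0.98585105
P = K * exp(-rT) * N(-d2) - S_0 * exp(-qT) * N(-d1)
N(-d1) = 0.57937292; N(-d2) = 0.65841295
P = 28.7800 * 0.95313379 * 0.65841295 - 26.1200 * 0.98585105 * 0.57937292 = 3.1419


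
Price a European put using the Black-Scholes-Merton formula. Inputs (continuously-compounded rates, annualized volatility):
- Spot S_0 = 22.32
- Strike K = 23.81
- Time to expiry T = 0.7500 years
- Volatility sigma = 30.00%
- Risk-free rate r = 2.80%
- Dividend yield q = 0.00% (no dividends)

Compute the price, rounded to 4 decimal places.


Answer: Price = 2.8889

Derivation:
d1 = (ln(S/K) + (r - q + 0.5*sigma^2) * T) / (sigma * sqrt(T)) = -0.03799936
d2 = d1 - sigma * sqrt(T) = -0.29780698
exp(-rT) = 0.97921896; exp(-qT) = 1.00000000
P = K * exp(-rT) * N(-d2) - S_0 * exp(-qT) * N(-d1)
N(-d1) = 0.51515590; N(-d2) = 0.61707476
P = 23.8100 * 0.97921896 * 0.61707476 - 22.3200 * 1.00000000 * 0.51515590 = 2.8889


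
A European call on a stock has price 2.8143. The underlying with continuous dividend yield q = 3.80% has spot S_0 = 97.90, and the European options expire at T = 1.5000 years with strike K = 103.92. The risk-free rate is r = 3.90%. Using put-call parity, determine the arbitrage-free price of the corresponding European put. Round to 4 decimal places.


Answer: Put price = 8.3536

Derivation:
Put-call parity: C - P = S_0 * exp(-qT) - K * exp(-rT).
S_0 * exp(-qT) = 97.9000 * 0.94459407 = 92.47575939
K * exp(-rT) = 103.9200 * 0.94317824 = 98.01508274
P = C - S*exp(-qT) + K*exp(-rT)
P = 2.8143 - 92.47575939 + 98.01508274 = 8.3536


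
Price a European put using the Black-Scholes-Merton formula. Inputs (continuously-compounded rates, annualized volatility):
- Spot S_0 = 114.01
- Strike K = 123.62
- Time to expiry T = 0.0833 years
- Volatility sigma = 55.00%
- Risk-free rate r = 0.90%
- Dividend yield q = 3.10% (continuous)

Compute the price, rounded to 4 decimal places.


Answer: Price = 13.4044

Derivation:
d1 = (ln(S/K) + (r - q + 0.5*sigma^2) * T) / (sigma * sqrt(T)) = -0.44197963
d2 = d1 - sigma * sqrt(T) = -0.60071920
exp(-rT) = 0.99925058; exp(-qT) = 0.99742103
P = K * exp(-rT) * N(-d2) - S_0 * exp(-qT) * N(-d1)
N(-d1) = 0.67074803; N(-d2) = 0.72598649
P = 123.6200 * 0.99925058 * 0.72598649 - 114.0100 * 0.99742103 * 0.67074803 = 13.4044


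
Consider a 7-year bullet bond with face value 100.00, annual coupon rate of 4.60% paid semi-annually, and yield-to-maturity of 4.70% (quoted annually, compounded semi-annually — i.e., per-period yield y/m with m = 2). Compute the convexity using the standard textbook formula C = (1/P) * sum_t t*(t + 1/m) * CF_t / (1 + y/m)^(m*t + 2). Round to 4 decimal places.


Answer: Convexity = 41.2476

Derivation:
Coupon per period c = face * coupon_rate / m = 2.300000
Periods per year m = 2; per-period yield y/m = 0.023500
Number of cashflows N = 14
Cashflows (t years, CF_t, discount factor 1/(1+y/m)^(m*t), PV):
  t = 0.5000: CF_t = 2.300000, DF = 0.977040, PV = 2.247191
  t = 1.0000: CF_t = 2.300000, DF = 0.954606, PV = 2.195595
  t = 1.5000: CF_t = 2.300000, DF = 0.932688, PV = 2.145183
  t = 2.0000: CF_t = 2.300000, DF = 0.911273, PV = 2.095928
  t = 2.5000: CF_t = 2.300000, DF = 0.890350, PV = 2.047805
  t = 3.0000: CF_t = 2.300000, DF = 0.869907, PV = 2.000787
  t = 3.5000: CF_t = 2.300000, DF = 0.849934, PV = 1.954848
  t = 4.0000: CF_t = 2.300000, DF = 0.830419, PV = 1.909963
  t = 4.5000: CF_t = 2.300000, DF = 0.811352, PV = 1.866110
  t = 5.0000: CF_t = 2.300000, DF = 0.792723, PV = 1.823263
  t = 5.5000: CF_t = 2.300000, DF = 0.774522, PV = 1.781400
  t = 6.0000: CF_t = 2.300000, DF = 0.756739, PV = 1.740499
  t = 6.5000: CF_t = 2.300000, DF = 0.739363, PV = 1.700536
  t = 7.0000: CF_t = 102.300000, DF = 0.722387, PV = 73.900228
Price P = sum_t PV_t = 99.409335
Convexity numerator sum_t t*(t + 1/m) * CF_t / (1+y/m)^(m*t + 2):
  t = 0.5000: term = 1.072591
  t = 1.0000: term = 3.143893
  t = 1.5000: term = 6.143415
  t = 2.0000: term = 10.003933
  t = 2.5000: term = 14.661357
  t = 3.0000: term = 20.054616
  t = 3.5000: term = 26.125538
  t = 4.0000: term = 32.818738
  t = 4.5000: term = 40.081507
  t = 5.0000: term = 47.863711
  t = 5.5000: term = 56.117687
  t = 6.0000: term = 64.798147
  t = 6.5000: term = 73.862079
  t = 7.0000: term = 3703.645281
Convexity = (1/P) * sum = 4100.392492 / 99.409335 = 41.247560


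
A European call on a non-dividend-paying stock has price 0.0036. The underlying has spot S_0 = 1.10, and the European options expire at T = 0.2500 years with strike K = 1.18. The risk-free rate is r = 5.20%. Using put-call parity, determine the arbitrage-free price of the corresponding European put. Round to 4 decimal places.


Answer: Put price = 0.0684

Derivation:
Put-call parity: C - P = S_0 * exp(-qT) - K * exp(-rT).
S_0 * exp(-qT) = 1.1000 * 1.00000000 = 1.10000000
K * exp(-rT) = 1.1800 * 0.98708414 = 1.16475928
P = C - S*exp(-qT) + K*exp(-rT)
P = 0.0036 - 1.10000000 + 1.16475928 = 0.0684


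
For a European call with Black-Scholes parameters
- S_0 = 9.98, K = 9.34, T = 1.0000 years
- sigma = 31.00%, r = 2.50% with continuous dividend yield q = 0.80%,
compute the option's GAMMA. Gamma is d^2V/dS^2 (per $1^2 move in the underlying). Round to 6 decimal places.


d1 = 0.4236349616; d2 = 0.1136349616
phi(d1) = 0.3647030480; exp(-qT) = 0.9920319148; exp(-rT) = 0.9753099120
Gamma = exp(-qT) * phi(d1) / (S * sigma * sqrt(T)) = 0.9920319148 * 0.3647030480 / (9.9800 * 0.3100 * 1.0000000000) = 0.116943

Answer: Gamma = 0.116943


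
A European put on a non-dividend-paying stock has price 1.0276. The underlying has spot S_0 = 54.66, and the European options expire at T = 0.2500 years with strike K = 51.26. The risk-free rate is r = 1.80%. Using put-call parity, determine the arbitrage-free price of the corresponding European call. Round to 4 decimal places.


Answer: Call price = 4.6578

Derivation:
Put-call parity: C - P = S_0 * exp(-qT) - K * exp(-rT).
S_0 * exp(-qT) = 54.6600 * 1.00000000 = 54.66000000
K * exp(-rT) = 51.2600 * 0.99551011 = 51.02984823
C = P + S*exp(-qT) - K*exp(-rT)
C = 1.0276 + 54.66000000 - 51.02984823 = 4.6578


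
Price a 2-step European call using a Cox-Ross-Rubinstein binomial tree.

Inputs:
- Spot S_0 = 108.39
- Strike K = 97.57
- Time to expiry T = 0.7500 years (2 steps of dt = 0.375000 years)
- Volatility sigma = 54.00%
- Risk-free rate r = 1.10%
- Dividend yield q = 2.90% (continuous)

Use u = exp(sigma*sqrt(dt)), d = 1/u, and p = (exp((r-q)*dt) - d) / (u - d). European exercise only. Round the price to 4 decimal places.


dt = T/N = 0.375000
u = exp(sigma*sqrt(dt)) = 1.391916; d = 1/u = 0.718434
p = (exp((r-q)*dt) - d) / (u - d) = 0.408086
Discount per step: exp(-r*dt) = 0.995883
Stock lattice S(k, i) with i counting down-moves:
  k=0: S(0,0) = 108.3900
  k=1: S(1,0) = 150.8698; S(1,1) = 77.8711
  k=2: S(2,0) = 209.9980; S(2,1) = 108.3900; S(2,2) = 55.9453
Terminal payoffs V(N, i) = max(S_T - K, 0):
  V(2,0) = 112.428012; V(2,1) = 10.820000; V(2,2) = 0.000000
Backward induction: V(k, i) = exp(-r*dt) * [p * V(k+1, i) + (1-p) * V(k+1, i+1)].
  V(1,0) = exp(-r*dt) * [p*112.428012 + (1-p)*10.820000] = 52.069588
  V(1,1) = exp(-r*dt) * [p*10.820000 + (1-p)*0.000000] = 4.397315
  V(0,0) = exp(-r*dt) * [p*52.069588 + (1-p)*4.397315] = 23.753522

Answer: Price = V(0,0) = 23.7535


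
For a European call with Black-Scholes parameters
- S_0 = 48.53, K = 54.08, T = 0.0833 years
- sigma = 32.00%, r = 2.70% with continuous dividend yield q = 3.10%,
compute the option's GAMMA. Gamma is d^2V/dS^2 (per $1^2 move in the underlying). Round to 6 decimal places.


Answer: Gamma = 0.046892

Derivation:
d1 = -1.1298533820; d2 = -1.2222109481
phi(d1) = 0.2107204584; exp(-qT) = 0.9974210313; exp(-rT) = 0.9977534273
Gamma = exp(-qT) * phi(d1) / (S * sigma * sqrt(T)) = 0.9974210313 * 0.2107204584 / (48.5300 * 0.3200 * 0.2886173938) = 0.046892


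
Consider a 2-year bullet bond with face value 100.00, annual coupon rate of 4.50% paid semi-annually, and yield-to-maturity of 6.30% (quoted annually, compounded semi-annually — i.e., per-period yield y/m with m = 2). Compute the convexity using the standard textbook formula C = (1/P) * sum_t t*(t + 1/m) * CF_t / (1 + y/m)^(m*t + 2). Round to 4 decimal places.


Coupon per period c = face * coupon_rate / m = 2.250000
Periods per year m = 2; per-period yield y/m = 0.031500
Number of cashflows N = 4
Cashflows (t years, CF_t, discount factor 1/(1+y/m)^(m*t), PV):
  t = 0.5000: CF_t = 2.250000, DF = 0.969462, PV = 2.181289
  t = 1.0000: CF_t = 2.250000, DF = 0.939856, PV = 2.114677
  t = 1.5000: CF_t = 2.250000, DF = 0.911155, PV = 2.050099
  t = 2.0000: CF_t = 102.250000, DF = 0.883330, PV = 90.320511
Price P = sum_t PV_t = 96.666577
Convexity numerator sum_t t*(t + 1/m) * CF_t / (1+y/m)^(m*t + 2):
  t = 0.5000: term = 1.025049
  t = 1.0000: term = 2.981239
  t = 1.5000: term = 5.780396
  t = 2.0000: term = 424.441585
Convexity = (1/P) * sum = 434.228270 / 96.666577 = 4.492021

Answer: Convexity = 4.4920


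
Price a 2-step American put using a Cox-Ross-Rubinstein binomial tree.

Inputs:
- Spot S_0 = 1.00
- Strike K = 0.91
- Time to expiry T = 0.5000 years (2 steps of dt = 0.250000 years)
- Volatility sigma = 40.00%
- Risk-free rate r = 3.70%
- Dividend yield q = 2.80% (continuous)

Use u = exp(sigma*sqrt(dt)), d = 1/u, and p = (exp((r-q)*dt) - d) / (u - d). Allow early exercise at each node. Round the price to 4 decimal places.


dt = T/N = 0.250000
u = exp(sigma*sqrt(dt)) = 1.221403; d = 1/u = 0.818731
p = (exp((r-q)*dt) - d) / (u - d) = 0.455760
Discount per step: exp(-r*dt) = 0.990793
Stock lattice S(k, i) with i counting down-moves:
  k=0: S(0,0) = 1.0000
  k=1: S(1,0) = 1.2214; S(1,1) = 0.8187
  k=2: S(2,0) = 1.4918; S(2,1) = 1.0000; S(2,2) = 0.6703
Terminal payoffs V(N, i) = max(K - S_T, 0):
  V(2,0) = 0.000000; V(2,1) = 0.000000; V(2,2) = 0.239680
Backward induction: V(k, i) = exp(-r*dt) * [p * V(k+1, i) + (1-p) * V(k+1, i+1)]; then take max(V_cont, immediate exercise) for American.
  V(1,0) = exp(-r*dt) * [p*0.000000 + (1-p)*0.000000] = 0.000000; exercise = 0.000000; V(1,0) = max -> 0.000000
  V(1,1) = exp(-r*dt) * [p*0.000000 + (1-p)*0.239680] = 0.129242; exercise = 0.091269; V(1,1) = max -> 0.129242
  V(0,0) = exp(-r*dt) * [p*0.000000 + (1-p)*0.129242] = 0.069691; exercise = 0.000000; V(0,0) = max -> 0.069691

Answer: Price = V(0,0) = 0.0697


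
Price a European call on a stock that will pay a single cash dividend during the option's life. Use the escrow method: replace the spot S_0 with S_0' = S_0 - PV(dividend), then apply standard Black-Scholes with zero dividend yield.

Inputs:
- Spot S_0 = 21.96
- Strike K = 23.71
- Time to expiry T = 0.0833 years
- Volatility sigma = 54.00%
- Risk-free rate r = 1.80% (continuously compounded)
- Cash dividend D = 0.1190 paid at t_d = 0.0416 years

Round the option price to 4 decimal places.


Answer: Price = 0.6813

Derivation:
PV(D) = D * exp(-r * t_d) = 0.1190 * 0.99925148 = 0.11891093
S_0' = S_0 - PV(D) = 21.9600 - 0.11891093 = 21.84108907
d1 = (ln(S_0'/K) + (r + sigma^2/2)*T) / (sigma*sqrt(T)) = -0.43925476
d2 = d1 - sigma*sqrt(T) = -0.59510815
exp(-rT) = 0.99850172
N(d1) = 0.33023848; N(d2) = 0.27588559
C = S_0' * N(d1) - K * exp(-rT) * N(d2) = 21.84108907 * 0.33023848 - 23.7100 * 0.99850172 * 0.27588559 = 0.6813


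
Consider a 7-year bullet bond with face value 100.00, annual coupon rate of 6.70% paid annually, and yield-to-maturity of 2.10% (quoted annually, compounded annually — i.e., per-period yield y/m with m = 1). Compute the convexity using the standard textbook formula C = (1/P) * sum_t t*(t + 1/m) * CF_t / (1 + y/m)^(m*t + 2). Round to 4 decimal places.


Answer: Convexity = 43.2549

Derivation:
Coupon per period c = face * coupon_rate / m = 6.700000
Periods per year m = 1; per-period yield y/m = 0.021000
Number of cashflows N = 7
Cashflows (t years, CF_t, discount factor 1/(1+y/m)^(m*t), PV):
  t = 1.0000: CF_t = 6.700000, DF = 0.979432, PV = 6.562194
  t = 2.0000: CF_t = 6.700000, DF = 0.959287, PV = 6.427222
  t = 3.0000: CF_t = 6.700000, DF = 0.939556, PV = 6.295027
  t = 4.0000: CF_t = 6.700000, DF = 0.920231, PV = 6.165550
  t = 5.0000: CF_t = 6.700000, DF = 0.901304, PV = 6.038737
  t = 6.0000: CF_t = 6.700000, DF = 0.882766, PV = 5.914532
  t = 7.0000: CF_t = 106.700000, DF = 0.864609, PV = 92.253792
Price P = sum_t PV_t = 129.657053
Convexity numerator sum_t t*(t + 1/m) * CF_t / (1+y/m)^(m*t + 2):
  t = 1.0000: term = 12.590053
  t = 2.0000: term = 36.993301
  t = 3.0000: term = 72.464840
  t = 4.0000: term = 118.290630
  t = 5.0000: term = 173.786430
  t = 6.0000: term = 238.296770
  t = 7.0000: term = 4955.879837
Convexity = (1/P) * sum = 5608.301862 / 129.657053 = 43.254892


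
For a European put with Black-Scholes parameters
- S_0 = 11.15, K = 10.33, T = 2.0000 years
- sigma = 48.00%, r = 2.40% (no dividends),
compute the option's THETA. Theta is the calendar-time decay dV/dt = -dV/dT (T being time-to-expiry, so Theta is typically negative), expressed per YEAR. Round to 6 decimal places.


d1 = 0.5226509280; d2 = -0.1561715819
phi(d1) = 0.3480112300; exp(-qT) = 1.0000000000; exp(-rT) = 0.9531337871
Theta = -S*exp(-qT)*phi(d1)*sigma/(2*sqrt(T)) + r*K*exp(-rT)*N(-d2) - q*S*exp(-qT)*N(-d1)
N(-d1) = 0.3006085965; N(-d2) = 0.5620511119; sqrt(T) = 1.4142135624
Term 1 = -11.1500 * 1.0000000000 * 0.3480112300 * 0.4800 / (2 * 1.4142135624) = -0.6585130254
Term 2 = 0.0240 * 10.3300 * 0.9531337871 * 0.5620511119 = 0.1328131996
Term 3 = 0 (no dividend yield, q = 0)
Theta = -0.6585130254 + (0.1328131996) + (0.0000000000) = -0.525700

Answer: Theta = -0.525700


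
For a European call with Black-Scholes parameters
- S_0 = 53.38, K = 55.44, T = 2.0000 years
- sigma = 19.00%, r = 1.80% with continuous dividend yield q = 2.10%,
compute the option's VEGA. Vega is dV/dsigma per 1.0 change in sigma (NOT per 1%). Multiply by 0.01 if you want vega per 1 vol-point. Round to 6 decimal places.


Answer: Vega = 28.865688

Derivation:
d1 = -0.0288991226; d2 = -0.2975996994
phi(d1) = 0.3987757250; exp(-qT) = 0.9588697806; exp(-rT) = 0.9646402935
Vega = S * exp(-qT) * phi(d1) * sqrt(T) = 53.3800 * 0.9588697806 * 0.3987757250 * 1.4142135624 = 28.865688


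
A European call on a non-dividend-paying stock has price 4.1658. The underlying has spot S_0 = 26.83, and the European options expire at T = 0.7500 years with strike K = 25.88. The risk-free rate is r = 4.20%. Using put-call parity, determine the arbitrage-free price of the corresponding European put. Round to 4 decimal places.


Put-call parity: C - P = S_0 * exp(-qT) - K * exp(-rT).
S_0 * exp(-qT) = 26.8300 * 1.00000000 = 26.83000000
K * exp(-rT) = 25.8800 * 0.96899096 = 25.07748595
P = C - S*exp(-qT) + K*exp(-rT)
P = 4.1658 - 26.83000000 + 25.07748595 = 2.4133

Answer: Put price = 2.4133
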